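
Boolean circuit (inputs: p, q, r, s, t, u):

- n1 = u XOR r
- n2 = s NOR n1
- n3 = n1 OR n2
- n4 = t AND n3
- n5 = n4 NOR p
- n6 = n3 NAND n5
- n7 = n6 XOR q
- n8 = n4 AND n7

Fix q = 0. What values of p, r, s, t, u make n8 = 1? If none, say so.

p=0, r=1, s=0, t=1, u=1

n8 = n4 AND n7 must be 1, so both n4 = 1 and n7 = 1.
n4 = t AND n3 must be 1, so both t = 1 and n3 = 1.
Check with q = 0 and p=0, r=1, s=0, t=1, u=1:
n1 = u XOR r = 1 XOR 1 = 0
n2 = s NOR n1 = 0 NOR 0 = 1
n3 = n1 OR n2 = 0 OR 1 = 1
n4 = t AND n3 = 1 AND 1 = 1
n5 = n4 NOR p = 1 NOR 0 = 0
n6 = n3 NAND n5 = 1 NAND 0 = 1
n7 = n6 XOR q = 1 XOR 0 = 1
n8 = n4 AND n7 = 1 AND 1 = 1
So n8 = 1.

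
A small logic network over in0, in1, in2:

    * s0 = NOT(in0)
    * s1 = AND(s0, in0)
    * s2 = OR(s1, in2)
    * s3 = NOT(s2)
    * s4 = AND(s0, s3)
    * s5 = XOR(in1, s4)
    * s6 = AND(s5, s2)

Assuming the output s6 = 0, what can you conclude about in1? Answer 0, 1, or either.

either

Both values of in1 occur among assignments with s6 = 0:
  in1=0: in0=0, in1=0, in2=0
  in1=1: in0=0, in1=1, in2=0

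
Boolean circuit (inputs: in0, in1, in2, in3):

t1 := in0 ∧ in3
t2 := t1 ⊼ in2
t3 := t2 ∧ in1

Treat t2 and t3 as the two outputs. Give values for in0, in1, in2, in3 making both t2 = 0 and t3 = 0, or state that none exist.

in0=1, in1=0, in2=1, in3=1

Check with in0=1, in1=0, in2=1, in3=1:
t1 = in0 ∧ in3 = 1 ∧ 1 = 1
t2 = t1 ⊼ in2 = 1 ⊼ 1 = 0
t3 = t2 ∧ in1 = 0 ∧ 0 = 0
So t2 = 0 and t3 = 0.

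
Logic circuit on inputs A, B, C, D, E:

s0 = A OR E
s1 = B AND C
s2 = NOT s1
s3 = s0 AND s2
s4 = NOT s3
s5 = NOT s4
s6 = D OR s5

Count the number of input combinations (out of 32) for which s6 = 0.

7

s6 = D OR s5 must be 0, so both D = 0 and s5 = 0.
s5 = NOT s4 must be 0, so s4 = 1.
s4 = NOT s3 must be 1, so s3 = 0.
Enumerating the 32 input combinations, 7 give s6 = 0 and 25 give s6 = 1.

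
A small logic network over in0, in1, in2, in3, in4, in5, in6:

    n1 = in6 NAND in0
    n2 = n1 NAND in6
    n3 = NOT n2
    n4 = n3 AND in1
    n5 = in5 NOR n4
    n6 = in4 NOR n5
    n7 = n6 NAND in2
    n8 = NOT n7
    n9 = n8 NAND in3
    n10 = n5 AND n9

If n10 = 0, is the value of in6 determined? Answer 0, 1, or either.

Both values of in6 occur among assignments with n10 = 0:
  in6=0: in0=0, in1=0, in2=0, in3=0, in4=0, in5=1, in6=0
  in6=1: in0=0, in1=0, in2=0, in3=0, in4=0, in5=1, in6=1

either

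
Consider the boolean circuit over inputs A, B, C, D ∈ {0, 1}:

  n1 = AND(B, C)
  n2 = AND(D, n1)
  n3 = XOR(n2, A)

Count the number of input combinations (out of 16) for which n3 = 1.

n3 = XOR(n2, A) must be 1, so n2 and A differ.
Enumerating the 16 input combinations, 8 give n3 = 1 and 8 give n3 = 0.

8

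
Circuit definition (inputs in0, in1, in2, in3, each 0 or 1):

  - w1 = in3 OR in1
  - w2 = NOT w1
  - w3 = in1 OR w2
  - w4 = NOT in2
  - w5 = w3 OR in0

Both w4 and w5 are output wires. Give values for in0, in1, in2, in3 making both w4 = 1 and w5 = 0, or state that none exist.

in0=0, in1=0, in2=0, in3=1

Check with in0=0, in1=0, in2=0, in3=1:
w1 = in3 OR in1 = 1 OR 0 = 1
w2 = NOT w1 = NOT 1 = 0
w3 = in1 OR w2 = 0 OR 0 = 0
w4 = NOT in2 = NOT 0 = 1
w5 = w3 OR in0 = 0 OR 0 = 0
So w4 = 1 and w5 = 0.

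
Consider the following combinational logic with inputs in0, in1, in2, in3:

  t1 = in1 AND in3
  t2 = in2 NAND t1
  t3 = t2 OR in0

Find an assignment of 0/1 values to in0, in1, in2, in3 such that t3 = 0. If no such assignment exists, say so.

in0=0, in1=1, in2=1, in3=1

Check with in0=0, in1=1, in2=1, in3=1:
t1 = in1 AND in3 = 1 AND 1 = 1
t2 = in2 NAND t1 = 1 NAND 1 = 0
t3 = t2 OR in0 = 0 OR 0 = 0
So t3 = 0 as required.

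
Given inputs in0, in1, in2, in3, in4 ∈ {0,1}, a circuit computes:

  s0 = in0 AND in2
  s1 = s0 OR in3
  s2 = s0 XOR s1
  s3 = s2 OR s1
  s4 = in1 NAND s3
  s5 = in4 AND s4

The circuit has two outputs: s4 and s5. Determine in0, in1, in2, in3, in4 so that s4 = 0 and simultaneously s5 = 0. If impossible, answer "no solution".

in0=0 in1=1 in2=0 in3=1 in4=0

Check with in0=0 in1=1 in2=0 in3=1 in4=0:
s0 = in0 AND in2 = 0 AND 0 = 0
s1 = s0 OR in3 = 0 OR 1 = 1
s2 = s0 XOR s1 = 0 XOR 1 = 1
s3 = s2 OR s1 = 1 OR 1 = 1
s4 = in1 NAND s3 = 1 NAND 1 = 0
s5 = in4 AND s4 = 0 AND 0 = 0
So s4 = 0 and s5 = 0.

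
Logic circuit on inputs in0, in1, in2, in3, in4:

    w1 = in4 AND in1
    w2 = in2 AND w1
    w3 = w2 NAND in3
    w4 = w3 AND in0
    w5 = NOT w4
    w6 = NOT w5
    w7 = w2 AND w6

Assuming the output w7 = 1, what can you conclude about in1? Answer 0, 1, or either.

w7 = w2 AND w6 must be 1, so both w2 = 1 and w6 = 1.
w2 = in2 AND w1 must be 1, so both in2 = 1 and w1 = 1.
Every assignment with w7 = 1 has in1 = 1; there are 1 such assignment(s).
  in0=1, in1=1, in2=1, in3=0, in4=1

1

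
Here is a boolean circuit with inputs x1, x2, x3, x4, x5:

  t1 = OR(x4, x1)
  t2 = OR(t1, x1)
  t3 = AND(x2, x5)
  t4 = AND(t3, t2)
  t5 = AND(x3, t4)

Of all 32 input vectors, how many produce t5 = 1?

t5 = AND(x3, t4) must be 1, so both x3 = 1 and t4 = 1.
t4 = AND(t3, t2) must be 1, so both t3 = 1 and t2 = 1.
t3 = AND(x2, x5) must be 1, so both x2 = 1 and x5 = 1.
Satisfying assignments:
  x1=0, x2=1, x3=1, x4=1, x5=1
  x1=1, x2=1, x3=1, x4=0, x5=1
  x1=1, x2=1, x3=1, x4=1, x5=1

3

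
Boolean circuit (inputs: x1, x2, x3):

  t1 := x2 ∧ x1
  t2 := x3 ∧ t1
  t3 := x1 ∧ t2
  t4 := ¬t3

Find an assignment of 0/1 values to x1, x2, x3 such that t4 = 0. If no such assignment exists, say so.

t4 = ¬t3 must be 0, so t3 = 1.
Check with x1=1, x2=1, x3=1:
t1 = x2 ∧ x1 = 1 ∧ 1 = 1
t2 = x3 ∧ t1 = 1 ∧ 1 = 1
t3 = x1 ∧ t2 = 1 ∧ 1 = 1
t4 = ¬t3 = ¬1 = 0
So t4 = 0 as required.

x1=1, x2=1, x3=1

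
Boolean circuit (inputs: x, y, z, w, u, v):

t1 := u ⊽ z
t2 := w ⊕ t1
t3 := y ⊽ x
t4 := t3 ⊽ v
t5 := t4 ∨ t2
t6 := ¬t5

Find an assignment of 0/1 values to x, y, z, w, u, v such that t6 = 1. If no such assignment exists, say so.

x=1, y=0, z=0, w=1, u=0, v=1

t6 = ¬t5 must be 1, so t5 = 0.
t5 = t4 ∨ t2 must be 0, so both t4 = 0 and t2 = 0.
t4 = t3 ⊽ v must be 0, so at least one of t3, v is 1.
Check with x=1, y=0, z=0, w=1, u=0, v=1:
t1 = u ⊽ z = 0 ⊽ 0 = 1
t2 = w ⊕ t1 = 1 ⊕ 1 = 0
t3 = y ⊽ x = 0 ⊽ 1 = 0
t4 = t3 ⊽ v = 0 ⊽ 1 = 0
t5 = t4 ∨ t2 = 0 ∨ 0 = 0
t6 = ¬t5 = ¬0 = 1
So t6 = 1 as required.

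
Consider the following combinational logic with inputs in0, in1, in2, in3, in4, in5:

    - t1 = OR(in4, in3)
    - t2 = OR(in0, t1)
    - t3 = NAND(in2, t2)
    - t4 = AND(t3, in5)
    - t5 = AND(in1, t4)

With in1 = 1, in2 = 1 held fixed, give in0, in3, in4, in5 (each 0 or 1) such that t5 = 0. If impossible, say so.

Check with in1 = 1, in2 = 1 and in0=0, in3=1, in4=1, in5=1:
t1 = OR(in4, in3) = OR(1, 1) = 1
t2 = OR(in0, t1) = OR(0, 1) = 1
t3 = NAND(in2, t2) = NAND(1, 1) = 0
t4 = AND(t3, in5) = AND(0, 1) = 0
t5 = AND(in1, t4) = AND(1, 0) = 0
So t5 = 0.

in0=0 in3=1 in4=1 in5=1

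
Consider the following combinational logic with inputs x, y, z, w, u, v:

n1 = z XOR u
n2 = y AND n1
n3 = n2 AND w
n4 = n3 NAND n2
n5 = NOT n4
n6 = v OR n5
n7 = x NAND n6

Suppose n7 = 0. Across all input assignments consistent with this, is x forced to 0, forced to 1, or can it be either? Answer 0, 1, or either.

1

n7 = x NAND n6 must be 0, so both x = 1 and n6 = 1.
n6 = v OR n5 must be 1, so at least one of v, n5 is 1.
Every assignment with n7 = 0 has x = 1; there are 18 such assignment(s).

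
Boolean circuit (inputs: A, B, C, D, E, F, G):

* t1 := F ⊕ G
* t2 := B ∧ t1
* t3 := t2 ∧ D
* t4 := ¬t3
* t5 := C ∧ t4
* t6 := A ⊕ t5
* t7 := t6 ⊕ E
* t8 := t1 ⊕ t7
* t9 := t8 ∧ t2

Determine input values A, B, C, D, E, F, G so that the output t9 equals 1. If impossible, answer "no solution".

t9 = t8 ∧ t2 must be 1, so both t8 = 1 and t2 = 1.
t8 = t1 ⊕ t7 must be 1, so t1 and t7 differ.
Check with A=1 B=1 C=1 D=1 E=1 F=0 G=1:
t1 = F ⊕ G = 0 ⊕ 1 = 1
t2 = B ∧ t1 = 1 ∧ 1 = 1
t3 = t2 ∧ D = 1 ∧ 1 = 1
t4 = ¬t3 = ¬1 = 0
t5 = C ∧ t4 = 1 ∧ 0 = 0
t6 = A ⊕ t5 = 1 ⊕ 0 = 1
t7 = t6 ⊕ E = 1 ⊕ 1 = 0
t8 = t1 ⊕ t7 = 1 ⊕ 0 = 1
t9 = t8 ∧ t2 = 1 ∧ 1 = 1
So t9 = 1 as required.

A=1 B=1 C=1 D=1 E=1 F=0 G=1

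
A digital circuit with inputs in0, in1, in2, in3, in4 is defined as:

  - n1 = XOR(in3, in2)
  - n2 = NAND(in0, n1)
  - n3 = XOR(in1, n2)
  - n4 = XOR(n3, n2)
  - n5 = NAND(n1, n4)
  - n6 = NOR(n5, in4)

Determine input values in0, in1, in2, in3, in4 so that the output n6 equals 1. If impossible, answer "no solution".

in0=0, in1=1, in2=1, in3=0, in4=0

Check with in0=0, in1=1, in2=1, in3=0, in4=0:
n1 = XOR(in3, in2) = XOR(0, 1) = 1
n2 = NAND(in0, n1) = NAND(0, 1) = 1
n3 = XOR(in1, n2) = XOR(1, 1) = 0
n4 = XOR(n3, n2) = XOR(0, 1) = 1
n5 = NAND(n1, n4) = NAND(1, 1) = 0
n6 = NOR(n5, in4) = NOR(0, 0) = 1
So n6 = 1 as required.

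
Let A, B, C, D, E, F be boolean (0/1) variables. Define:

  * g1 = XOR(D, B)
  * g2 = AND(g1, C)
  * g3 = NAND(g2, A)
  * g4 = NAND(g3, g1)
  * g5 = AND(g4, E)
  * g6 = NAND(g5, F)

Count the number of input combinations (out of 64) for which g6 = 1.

g6 = NAND(g5, F) must be 1, so at least one of g5, F is 0.
Enumerating the 64 input combinations, 54 give g6 = 1 and 10 give g6 = 0.

54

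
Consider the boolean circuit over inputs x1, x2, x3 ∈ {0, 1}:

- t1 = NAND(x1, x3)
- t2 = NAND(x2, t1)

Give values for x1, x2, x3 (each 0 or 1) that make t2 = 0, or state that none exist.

x1=1, x2=1, x3=0

Check with x1=1, x2=1, x3=0:
t1 = NAND(x1, x3) = NAND(1, 0) = 1
t2 = NAND(x2, t1) = NAND(1, 1) = 0
So t2 = 0 as required.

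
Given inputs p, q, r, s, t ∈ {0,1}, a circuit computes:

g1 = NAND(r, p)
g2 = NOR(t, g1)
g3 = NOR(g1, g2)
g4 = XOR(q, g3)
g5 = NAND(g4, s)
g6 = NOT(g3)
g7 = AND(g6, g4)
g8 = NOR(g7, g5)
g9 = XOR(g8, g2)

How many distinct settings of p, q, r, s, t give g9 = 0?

27

g9 = XOR(g8, g2) must be 0, so g8 and g2 are equal.
Enumerating the 32 input combinations, 27 give g9 = 0 and 5 give g9 = 1.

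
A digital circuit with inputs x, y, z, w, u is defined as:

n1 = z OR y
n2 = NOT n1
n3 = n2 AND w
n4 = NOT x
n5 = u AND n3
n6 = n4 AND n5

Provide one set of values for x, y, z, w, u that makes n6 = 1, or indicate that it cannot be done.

n6 = n4 AND n5 must be 1, so both n4 = 1 and n5 = 1.
Check with x=0, y=0, z=0, w=1, u=1:
n1 = z OR y = 0 OR 0 = 0
n2 = NOT n1 = NOT 0 = 1
n3 = n2 AND w = 1 AND 1 = 1
n4 = NOT x = NOT 0 = 1
n5 = u AND n3 = 1 AND 1 = 1
n6 = n4 AND n5 = 1 AND 1 = 1
So n6 = 1 as required.

x=0, y=0, z=0, w=1, u=1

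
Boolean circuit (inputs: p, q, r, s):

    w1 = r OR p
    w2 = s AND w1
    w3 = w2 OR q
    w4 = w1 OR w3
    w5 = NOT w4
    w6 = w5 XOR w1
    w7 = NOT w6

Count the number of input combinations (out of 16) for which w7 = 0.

w7 = NOT w6 must be 0, so w6 = 1.
Enumerating the 16 input combinations, 14 give w7 = 0 and 2 give w7 = 1.

14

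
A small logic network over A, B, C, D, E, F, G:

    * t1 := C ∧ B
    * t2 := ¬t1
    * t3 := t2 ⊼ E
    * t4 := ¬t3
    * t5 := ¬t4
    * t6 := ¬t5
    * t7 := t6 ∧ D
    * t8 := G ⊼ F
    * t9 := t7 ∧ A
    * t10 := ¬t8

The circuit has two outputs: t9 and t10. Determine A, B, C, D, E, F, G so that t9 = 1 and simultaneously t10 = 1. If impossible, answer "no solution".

A=1, B=0, C=1, D=1, E=1, F=1, G=1

Check with A=1, B=0, C=1, D=1, E=1, F=1, G=1:
t1 = C ∧ B = 1 ∧ 0 = 0
t2 = ¬t1 = ¬0 = 1
t3 = t2 ⊼ E = 1 ⊼ 1 = 0
t4 = ¬t3 = ¬0 = 1
t5 = ¬t4 = ¬1 = 0
t6 = ¬t5 = ¬0 = 1
t7 = t6 ∧ D = 1 ∧ 1 = 1
t8 = G ⊼ F = 1 ⊼ 1 = 0
t9 = t7 ∧ A = 1 ∧ 1 = 1
t10 = ¬t8 = ¬0 = 1
So t9 = 1 and t10 = 1.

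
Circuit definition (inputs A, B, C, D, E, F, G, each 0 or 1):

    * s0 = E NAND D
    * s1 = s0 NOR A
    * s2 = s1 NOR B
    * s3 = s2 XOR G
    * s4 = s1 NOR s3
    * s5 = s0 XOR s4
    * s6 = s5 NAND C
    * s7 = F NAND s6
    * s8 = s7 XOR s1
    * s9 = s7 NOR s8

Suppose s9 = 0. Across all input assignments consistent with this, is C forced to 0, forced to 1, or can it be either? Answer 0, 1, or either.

Both values of C occur among assignments with s9 = 0:
  C=0: A=0, B=0, C=0, D=0, E=0, F=0, G=0
  C=1: A=0, B=0, C=1, D=0, E=0, F=0, G=0

either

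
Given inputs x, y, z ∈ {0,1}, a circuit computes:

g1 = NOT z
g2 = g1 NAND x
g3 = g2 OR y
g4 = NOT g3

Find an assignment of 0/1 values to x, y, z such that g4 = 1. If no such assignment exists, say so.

x=1, y=0, z=0

Check with x=1, y=0, z=0:
g1 = NOT z = NOT 0 = 1
g2 = g1 NAND x = 1 NAND 1 = 0
g3 = g2 OR y = 0 OR 0 = 0
g4 = NOT g3 = NOT 0 = 1
So g4 = 1 as required.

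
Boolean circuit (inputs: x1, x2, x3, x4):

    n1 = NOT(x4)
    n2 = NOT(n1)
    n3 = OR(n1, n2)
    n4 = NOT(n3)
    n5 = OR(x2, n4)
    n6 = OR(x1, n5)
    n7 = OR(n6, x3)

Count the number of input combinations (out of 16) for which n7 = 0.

n7 = OR(n6, x3) must be 0, so both n6 = 0 and x3 = 0.
Enumerating the 16 input combinations, 2 give n7 = 0 and 14 give n7 = 1.

2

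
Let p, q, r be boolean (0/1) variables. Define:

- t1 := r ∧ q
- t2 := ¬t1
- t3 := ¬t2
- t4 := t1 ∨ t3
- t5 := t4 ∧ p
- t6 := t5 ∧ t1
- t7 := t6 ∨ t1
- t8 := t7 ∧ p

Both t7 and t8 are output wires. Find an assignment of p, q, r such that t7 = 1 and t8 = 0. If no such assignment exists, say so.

p=0, q=1, r=1

Check with p=0, q=1, r=1:
t1 = r ∧ q = 1 ∧ 1 = 1
t2 = ¬t1 = ¬1 = 0
t3 = ¬t2 = ¬0 = 1
t4 = t1 ∨ t3 = 1 ∨ 1 = 1
t5 = t4 ∧ p = 1 ∧ 0 = 0
t6 = t5 ∧ t1 = 0 ∧ 1 = 0
t7 = t6 ∨ t1 = 0 ∨ 1 = 1
t8 = t7 ∧ p = 1 ∧ 0 = 0
So t7 = 1 and t8 = 0.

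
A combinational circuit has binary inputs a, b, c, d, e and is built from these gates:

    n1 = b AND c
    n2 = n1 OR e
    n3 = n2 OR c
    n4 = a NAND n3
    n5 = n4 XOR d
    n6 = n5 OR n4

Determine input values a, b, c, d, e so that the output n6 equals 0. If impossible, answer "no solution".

a=1, b=0, c=1, d=0, e=1

n6 = n5 OR n4 must be 0, so both n5 = 0 and n4 = 0.
n5 = n4 XOR d must be 0, so n4 and d are equal.
Check with a=1, b=0, c=1, d=0, e=1:
n1 = b AND c = 0 AND 1 = 0
n2 = n1 OR e = 0 OR 1 = 1
n3 = n2 OR c = 1 OR 1 = 1
n4 = a NAND n3 = 1 NAND 1 = 0
n5 = n4 XOR d = 0 XOR 0 = 0
n6 = n5 OR n4 = 0 OR 0 = 0
So n6 = 0 as required.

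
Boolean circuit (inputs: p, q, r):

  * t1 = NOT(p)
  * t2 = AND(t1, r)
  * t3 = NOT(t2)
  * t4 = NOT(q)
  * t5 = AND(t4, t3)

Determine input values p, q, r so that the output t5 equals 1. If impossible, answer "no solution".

t5 = AND(t4, t3) must be 1, so both t4 = 1 and t3 = 1.
Check with p=0 q=0 r=0:
t1 = NOT(p) = NOT 0 = 1
t2 = AND(t1, r) = AND(1, 0) = 0
t3 = NOT(t2) = NOT 0 = 1
t4 = NOT(q) = NOT 0 = 1
t5 = AND(t4, t3) = AND(1, 1) = 1
So t5 = 1 as required.

p=0 q=0 r=0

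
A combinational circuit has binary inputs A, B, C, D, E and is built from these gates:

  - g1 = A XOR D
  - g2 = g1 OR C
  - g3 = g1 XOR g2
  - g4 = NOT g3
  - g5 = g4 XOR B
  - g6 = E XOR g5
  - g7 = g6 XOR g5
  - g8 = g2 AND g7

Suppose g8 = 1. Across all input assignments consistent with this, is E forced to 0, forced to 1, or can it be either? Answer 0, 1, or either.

g8 = g2 AND g7 must be 1, so both g2 = 1 and g7 = 1.
g2 = g1 OR C must be 1, so at least one of g1, C is 1.
g7 = g6 XOR g5 must be 1, so g6 and g5 differ.
Every assignment with g8 = 1 has E = 1; there are 12 such assignment(s).

1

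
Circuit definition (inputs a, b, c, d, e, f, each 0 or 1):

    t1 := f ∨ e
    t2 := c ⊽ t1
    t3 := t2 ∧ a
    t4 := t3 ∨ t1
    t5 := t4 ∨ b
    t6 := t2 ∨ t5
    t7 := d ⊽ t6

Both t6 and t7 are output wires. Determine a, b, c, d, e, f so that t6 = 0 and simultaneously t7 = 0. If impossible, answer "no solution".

Check with a=1 b=0 c=1 d=1 e=0 f=0:
t1 = f ∨ e = 0 ∨ 0 = 0
t2 = c ⊽ t1 = 1 ⊽ 0 = 0
t3 = t2 ∧ a = 0 ∧ 1 = 0
t4 = t3 ∨ t1 = 0 ∨ 0 = 0
t5 = t4 ∨ b = 0 ∨ 0 = 0
t6 = t2 ∨ t5 = 0 ∨ 0 = 0
t7 = d ⊽ t6 = 1 ⊽ 0 = 0
So t6 = 0 and t7 = 0.

a=1 b=0 c=1 d=1 e=0 f=0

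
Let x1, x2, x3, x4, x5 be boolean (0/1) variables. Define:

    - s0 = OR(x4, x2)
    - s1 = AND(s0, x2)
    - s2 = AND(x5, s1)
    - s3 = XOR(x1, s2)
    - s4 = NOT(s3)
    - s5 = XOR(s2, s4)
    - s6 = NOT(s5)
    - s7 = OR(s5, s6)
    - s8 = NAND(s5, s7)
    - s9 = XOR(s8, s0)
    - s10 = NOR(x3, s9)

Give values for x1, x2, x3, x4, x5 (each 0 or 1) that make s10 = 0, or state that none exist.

x1=0, x2=1, x3=0, x4=0, x5=1

s10 = NOR(x3, s9) must be 0, so at least one of x3, s9 is 1.
Check with x1=0, x2=1, x3=0, x4=0, x5=1:
s0 = OR(x4, x2) = OR(0, 1) = 1
s1 = AND(s0, x2) = AND(1, 1) = 1
s2 = AND(x5, s1) = AND(1, 1) = 1
s3 = XOR(x1, s2) = XOR(0, 1) = 1
s4 = NOT(s3) = NOT 1 = 0
s5 = XOR(s2, s4) = XOR(1, 0) = 1
s6 = NOT(s5) = NOT 1 = 0
s7 = OR(s5, s6) = OR(1, 0) = 1
s8 = NAND(s5, s7) = NAND(1, 1) = 0
s9 = XOR(s8, s0) = XOR(0, 1) = 1
s10 = NOR(x3, s9) = NOR(0, 1) = 0
So s10 = 0 as required.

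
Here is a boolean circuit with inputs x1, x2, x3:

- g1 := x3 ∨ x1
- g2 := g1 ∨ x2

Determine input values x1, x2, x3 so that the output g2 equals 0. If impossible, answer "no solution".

x1=0 x2=0 x3=0

g2 = g1 ∨ x2 must be 0, so both g1 = 0 and x2 = 0.
g1 = x3 ∨ x1 must be 0, so both x3 = 0 and x1 = 0.
Check with x1=0 x2=0 x3=0:
g1 = x3 ∨ x1 = 0 ∨ 0 = 0
g2 = g1 ∨ x2 = 0 ∨ 0 = 0
So g2 = 0 as required.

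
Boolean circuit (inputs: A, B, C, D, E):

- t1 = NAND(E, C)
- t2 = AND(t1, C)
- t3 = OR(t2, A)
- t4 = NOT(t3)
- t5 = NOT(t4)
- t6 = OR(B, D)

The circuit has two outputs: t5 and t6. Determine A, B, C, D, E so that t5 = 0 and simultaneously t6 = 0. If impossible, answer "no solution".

A=0, B=0, C=1, D=0, E=1

Check with A=0, B=0, C=1, D=0, E=1:
t1 = NAND(E, C) = NAND(1, 1) = 0
t2 = AND(t1, C) = AND(0, 1) = 0
t3 = OR(t2, A) = OR(0, 0) = 0
t4 = NOT(t3) = NOT 0 = 1
t5 = NOT(t4) = NOT 1 = 0
t6 = OR(B, D) = OR(0, 0) = 0
So t5 = 0 and t6 = 0.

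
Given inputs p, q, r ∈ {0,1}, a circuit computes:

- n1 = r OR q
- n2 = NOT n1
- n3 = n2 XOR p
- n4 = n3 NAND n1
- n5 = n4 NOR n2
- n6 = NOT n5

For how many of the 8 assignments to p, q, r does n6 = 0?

3

n6 = NOT n5 must be 0, so n5 = 1.
n5 = n4 NOR n2 must be 1, so both n4 = 0 and n2 = 0.
n4 = n3 NAND n1 must be 0, so both n3 = 1 and n1 = 1.
Satisfying assignments:
  p=1, q=0, r=1
  p=1, q=1, r=0
  p=1, q=1, r=1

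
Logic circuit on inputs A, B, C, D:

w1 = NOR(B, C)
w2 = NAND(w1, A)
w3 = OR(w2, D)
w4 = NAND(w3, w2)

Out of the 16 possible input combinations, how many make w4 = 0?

w4 = NAND(w3, w2) must be 0, so both w3 = 1 and w2 = 1.
w3 = OR(w2, D) must be 1, so at least one of w2, D is 1.
Enumerating the 16 input combinations, 14 give w4 = 0 and 2 give w4 = 1.

14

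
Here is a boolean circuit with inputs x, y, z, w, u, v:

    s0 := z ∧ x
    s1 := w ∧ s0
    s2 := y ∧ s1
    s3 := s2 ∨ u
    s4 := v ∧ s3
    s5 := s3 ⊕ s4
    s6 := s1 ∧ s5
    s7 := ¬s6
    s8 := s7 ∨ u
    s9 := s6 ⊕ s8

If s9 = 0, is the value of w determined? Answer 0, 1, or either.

s9 = s6 ⊕ s8 must be 0, so s6 and s8 are equal.
Every assignment with s9 = 0 has w = 1; there are 2 such assignment(s).
  x=1, y=0, z=1, w=1, u=1, v=0
  x=1, y=1, z=1, w=1, u=1, v=0

1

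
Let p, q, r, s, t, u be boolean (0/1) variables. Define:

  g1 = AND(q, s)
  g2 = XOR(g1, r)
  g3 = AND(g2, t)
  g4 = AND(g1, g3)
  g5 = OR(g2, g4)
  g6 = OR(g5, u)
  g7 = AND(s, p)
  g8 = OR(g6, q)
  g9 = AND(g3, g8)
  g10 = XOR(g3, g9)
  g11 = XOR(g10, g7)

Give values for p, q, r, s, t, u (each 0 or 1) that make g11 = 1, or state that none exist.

p=1 q=0 r=0 s=1 t=0 u=1

Check with p=1 q=0 r=0 s=1 t=0 u=1:
g1 = AND(q, s) = AND(0, 1) = 0
g2 = XOR(g1, r) = XOR(0, 0) = 0
g3 = AND(g2, t) = AND(0, 0) = 0
g4 = AND(g1, g3) = AND(0, 0) = 0
g5 = OR(g2, g4) = OR(0, 0) = 0
g6 = OR(g5, u) = OR(0, 1) = 1
g7 = AND(s, p) = AND(1, 1) = 1
g8 = OR(g6, q) = OR(1, 0) = 1
g9 = AND(g3, g8) = AND(0, 1) = 0
g10 = XOR(g3, g9) = XOR(0, 0) = 0
g11 = XOR(g10, g7) = XOR(0, 1) = 1
So g11 = 1 as required.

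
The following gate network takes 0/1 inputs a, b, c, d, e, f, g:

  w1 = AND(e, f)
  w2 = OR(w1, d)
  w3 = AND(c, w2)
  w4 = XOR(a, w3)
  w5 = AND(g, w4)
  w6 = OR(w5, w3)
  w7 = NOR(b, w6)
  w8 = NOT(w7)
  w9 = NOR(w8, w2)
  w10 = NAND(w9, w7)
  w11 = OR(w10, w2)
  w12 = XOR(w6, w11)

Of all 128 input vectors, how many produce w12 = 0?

w12 = XOR(w6, w11) must be 0, so w6 and w11 are equal.
Enumerating the 128 input combinations, 80 give w12 = 0 and 48 give w12 = 1.

80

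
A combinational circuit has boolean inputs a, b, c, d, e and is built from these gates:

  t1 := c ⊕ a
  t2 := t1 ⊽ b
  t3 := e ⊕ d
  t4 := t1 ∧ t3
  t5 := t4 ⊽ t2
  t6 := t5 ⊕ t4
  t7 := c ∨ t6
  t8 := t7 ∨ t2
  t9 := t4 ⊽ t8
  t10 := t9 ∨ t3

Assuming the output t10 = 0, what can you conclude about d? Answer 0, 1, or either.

Both values of d occur among assignments with t10 = 0:
  d=0: a=0, b=0, c=0, d=0, e=0
  d=1: a=0, b=0, c=0, d=1, e=1

either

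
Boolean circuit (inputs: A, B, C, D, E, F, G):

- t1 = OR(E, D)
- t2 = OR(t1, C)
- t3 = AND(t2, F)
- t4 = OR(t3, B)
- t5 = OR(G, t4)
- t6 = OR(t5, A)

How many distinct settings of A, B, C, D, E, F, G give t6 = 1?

119

t6 = OR(t5, A) must be 1, so at least one of t5, A is 1.
Enumerating the 128 input combinations, 119 give t6 = 1 and 9 give t6 = 0.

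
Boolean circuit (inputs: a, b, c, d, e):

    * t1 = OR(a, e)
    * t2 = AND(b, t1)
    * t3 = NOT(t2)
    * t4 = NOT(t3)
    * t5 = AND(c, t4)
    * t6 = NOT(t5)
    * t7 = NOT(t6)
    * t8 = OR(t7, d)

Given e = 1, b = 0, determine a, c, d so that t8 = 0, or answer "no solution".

t8 = OR(t7, d) must be 0, so both t7 = 0 and d = 0.
Check with e = 1, b = 0 and a=0, c=1, d=0:
t1 = OR(a, e) = OR(0, 1) = 1
t2 = AND(b, t1) = AND(0, 1) = 0
t3 = NOT(t2) = NOT 0 = 1
t4 = NOT(t3) = NOT 1 = 0
t5 = AND(c, t4) = AND(1, 0) = 0
t6 = NOT(t5) = NOT 0 = 1
t7 = NOT(t6) = NOT 1 = 0
t8 = OR(t7, d) = OR(0, 0) = 0
So t8 = 0.

a=0 c=1 d=0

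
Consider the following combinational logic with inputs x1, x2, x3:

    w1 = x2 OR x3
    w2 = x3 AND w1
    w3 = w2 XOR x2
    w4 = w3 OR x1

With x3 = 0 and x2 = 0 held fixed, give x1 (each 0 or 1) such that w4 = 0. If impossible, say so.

x1=0

w4 = w3 OR x1 must be 0, so both w3 = 0 and x1 = 0.
w3 = w2 XOR x2 must be 0, so w2 and x2 are equal.
Check with x3 = 0 and x2 = 0 and x1=0:
w1 = x2 OR x3 = 0 OR 0 = 0
w2 = x3 AND w1 = 0 AND 0 = 0
w3 = w2 XOR x2 = 0 XOR 0 = 0
w4 = w3 OR x1 = 0 OR 0 = 0
So w4 = 0.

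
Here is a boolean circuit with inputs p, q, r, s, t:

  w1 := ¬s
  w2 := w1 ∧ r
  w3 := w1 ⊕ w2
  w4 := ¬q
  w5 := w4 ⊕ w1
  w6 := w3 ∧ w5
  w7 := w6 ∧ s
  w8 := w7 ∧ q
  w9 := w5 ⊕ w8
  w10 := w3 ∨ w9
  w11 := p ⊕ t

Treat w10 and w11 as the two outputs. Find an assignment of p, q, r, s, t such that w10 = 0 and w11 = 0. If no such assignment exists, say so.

p=0 q=1 r=1 s=1 t=0

Check with p=0 q=1 r=1 s=1 t=0:
w1 = ¬s = ¬1 = 0
w2 = w1 ∧ r = 0 ∧ 1 = 0
w3 = w1 ⊕ w2 = 0 ⊕ 0 = 0
w4 = ¬q = ¬1 = 0
w5 = w4 ⊕ w1 = 0 ⊕ 0 = 0
w6 = w3 ∧ w5 = 0 ∧ 0 = 0
w7 = w6 ∧ s = 0 ∧ 1 = 0
w8 = w7 ∧ q = 0 ∧ 1 = 0
w9 = w5 ⊕ w8 = 0 ⊕ 0 = 0
w10 = w3 ∨ w9 = 0 ∨ 0 = 0
w11 = p ⊕ t = 0 ⊕ 0 = 0
So w10 = 0 and w11 = 0.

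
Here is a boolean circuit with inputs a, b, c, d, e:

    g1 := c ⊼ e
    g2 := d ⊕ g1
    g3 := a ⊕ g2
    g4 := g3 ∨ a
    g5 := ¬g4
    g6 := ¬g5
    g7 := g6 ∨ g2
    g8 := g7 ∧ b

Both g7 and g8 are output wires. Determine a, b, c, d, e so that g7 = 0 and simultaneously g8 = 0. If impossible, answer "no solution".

a=0, b=1, c=1, d=0, e=1

Check with a=0, b=1, c=1, d=0, e=1:
g1 = c ⊼ e = 1 ⊼ 1 = 0
g2 = d ⊕ g1 = 0 ⊕ 0 = 0
g3 = a ⊕ g2 = 0 ⊕ 0 = 0
g4 = g3 ∨ a = 0 ∨ 0 = 0
g5 = ¬g4 = ¬0 = 1
g6 = ¬g5 = ¬1 = 0
g7 = g6 ∨ g2 = 0 ∨ 0 = 0
g8 = g7 ∧ b = 0 ∧ 1 = 0
So g7 = 0 and g8 = 0.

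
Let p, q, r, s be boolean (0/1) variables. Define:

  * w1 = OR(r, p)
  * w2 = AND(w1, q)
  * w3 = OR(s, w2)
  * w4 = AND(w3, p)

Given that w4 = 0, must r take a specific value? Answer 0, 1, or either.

Both values of r occur among assignments with w4 = 0:
  r=0: p=0, q=0, r=0, s=0
  r=1: p=0, q=0, r=1, s=0

either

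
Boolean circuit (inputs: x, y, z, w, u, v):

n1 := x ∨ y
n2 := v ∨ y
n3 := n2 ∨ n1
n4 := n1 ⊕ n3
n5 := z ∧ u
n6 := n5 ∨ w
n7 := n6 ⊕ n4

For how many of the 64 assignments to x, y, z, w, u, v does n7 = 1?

n7 = n6 ⊕ n4 must be 1, so n6 and n4 differ.
Enumerating the 64 input combinations, 38 give n7 = 1 and 26 give n7 = 0.

38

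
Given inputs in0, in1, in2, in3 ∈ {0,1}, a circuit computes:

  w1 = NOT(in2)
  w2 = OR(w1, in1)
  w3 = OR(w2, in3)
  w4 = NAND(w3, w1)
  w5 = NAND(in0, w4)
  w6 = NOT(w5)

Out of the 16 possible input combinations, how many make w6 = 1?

4

w6 = NOT(w5) must be 1, so w5 = 0.
Satisfying assignments:
  in0=1, in1=0, in2=1, in3=0
  in0=1, in1=0, in2=1, in3=1
  in0=1, in1=1, in2=1, in3=0
  in0=1, in1=1, in2=1, in3=1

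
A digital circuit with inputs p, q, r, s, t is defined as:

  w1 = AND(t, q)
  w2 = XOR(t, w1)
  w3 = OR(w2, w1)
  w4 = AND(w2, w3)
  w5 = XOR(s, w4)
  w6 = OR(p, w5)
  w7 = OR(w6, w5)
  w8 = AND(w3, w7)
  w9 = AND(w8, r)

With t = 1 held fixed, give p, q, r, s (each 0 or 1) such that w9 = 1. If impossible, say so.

p=0, q=1, r=1, s=1

Check with t = 1 and p=0, q=1, r=1, s=1:
w1 = AND(t, q) = AND(1, 1) = 1
w2 = XOR(t, w1) = XOR(1, 1) = 0
w3 = OR(w2, w1) = OR(0, 1) = 1
w4 = AND(w2, w3) = AND(0, 1) = 0
w5 = XOR(s, w4) = XOR(1, 0) = 1
w6 = OR(p, w5) = OR(0, 1) = 1
w7 = OR(w6, w5) = OR(1, 1) = 1
w8 = AND(w3, w7) = AND(1, 1) = 1
w9 = AND(w8, r) = AND(1, 1) = 1
So w9 = 1.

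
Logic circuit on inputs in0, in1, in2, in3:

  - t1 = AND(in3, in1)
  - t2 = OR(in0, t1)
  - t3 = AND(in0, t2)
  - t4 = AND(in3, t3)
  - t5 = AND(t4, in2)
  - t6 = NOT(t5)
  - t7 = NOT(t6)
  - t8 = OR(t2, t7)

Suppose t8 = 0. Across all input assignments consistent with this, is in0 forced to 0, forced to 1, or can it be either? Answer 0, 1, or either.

t8 = OR(t2, t7) must be 0, so both t2 = 0 and t7 = 0.
t2 = OR(in0, t1) must be 0, so both in0 = 0 and t1 = 0.
t7 = NOT(t6) must be 0, so t6 = 1.
Every assignment with t8 = 0 has in0 = 0; there are 6 such assignment(s).

0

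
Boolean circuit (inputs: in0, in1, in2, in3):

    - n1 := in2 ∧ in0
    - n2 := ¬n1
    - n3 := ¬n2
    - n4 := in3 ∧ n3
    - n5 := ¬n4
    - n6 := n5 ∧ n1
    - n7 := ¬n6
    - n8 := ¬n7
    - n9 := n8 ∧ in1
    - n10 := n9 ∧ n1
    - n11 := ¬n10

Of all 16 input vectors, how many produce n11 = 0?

n11 = ¬n10 must be 0, so n10 = 1.
n10 = n9 ∧ n1 must be 1, so both n9 = 1 and n1 = 1.
Enumerating the 16 input combinations, 1 give n11 = 0 and 15 give n11 = 1.

1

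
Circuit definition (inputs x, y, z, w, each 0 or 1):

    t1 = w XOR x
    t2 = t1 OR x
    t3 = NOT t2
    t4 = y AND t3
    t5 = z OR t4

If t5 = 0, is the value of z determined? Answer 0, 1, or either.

0

t5 = z OR t4 must be 0, so both z = 0 and t4 = 0.
t4 = y AND t3 must be 0, so at least one of y, t3 is 0.
Every assignment with t5 = 0 has z = 0; there are 7 such assignment(s).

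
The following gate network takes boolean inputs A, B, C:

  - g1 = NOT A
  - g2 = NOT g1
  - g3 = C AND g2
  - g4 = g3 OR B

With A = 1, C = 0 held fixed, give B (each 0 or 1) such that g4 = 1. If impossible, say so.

B=1

g4 = g3 OR B must be 1, so at least one of g3, B is 1.
Check with A = 1, C = 0 and B=1:
g1 = NOT A = NOT 1 = 0
g2 = NOT g1 = NOT 0 = 1
g3 = C AND g2 = 0 AND 1 = 0
g4 = g3 OR B = 0 OR 1 = 1
So g4 = 1.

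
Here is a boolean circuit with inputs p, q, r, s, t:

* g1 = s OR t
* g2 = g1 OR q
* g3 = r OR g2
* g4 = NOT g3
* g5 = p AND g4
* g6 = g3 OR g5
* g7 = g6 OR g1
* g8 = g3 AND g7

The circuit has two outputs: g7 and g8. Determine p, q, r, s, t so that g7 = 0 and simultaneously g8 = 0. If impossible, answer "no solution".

Check with p=0, q=0, r=0, s=0, t=0:
g1 = s OR t = 0 OR 0 = 0
g2 = g1 OR q = 0 OR 0 = 0
g3 = r OR g2 = 0 OR 0 = 0
g4 = NOT g3 = NOT 0 = 1
g5 = p AND g4 = 0 AND 1 = 0
g6 = g3 OR g5 = 0 OR 0 = 0
g7 = g6 OR g1 = 0 OR 0 = 0
g8 = g3 AND g7 = 0 AND 0 = 0
So g7 = 0 and g8 = 0.

p=0, q=0, r=0, s=0, t=0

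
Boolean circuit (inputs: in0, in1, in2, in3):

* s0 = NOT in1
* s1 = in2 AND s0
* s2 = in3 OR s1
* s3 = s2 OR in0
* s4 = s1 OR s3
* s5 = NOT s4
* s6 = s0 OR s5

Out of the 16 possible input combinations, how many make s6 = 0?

s6 = s0 OR s5 must be 0, so both s0 = 0 and s5 = 0.
s0 = NOT in1 must be 0, so in1 = 1.
s5 = NOT s4 must be 0, so s4 = 1.
Satisfying assignments:
  in0=0, in1=1, in2=0, in3=1
  in0=0, in1=1, in2=1, in3=1
  in0=1, in1=1, in2=0, in3=0
  in0=1, in1=1, in2=0, in3=1
  in0=1, in1=1, in2=1, in3=0
  in0=1, in1=1, in2=1, in3=1

6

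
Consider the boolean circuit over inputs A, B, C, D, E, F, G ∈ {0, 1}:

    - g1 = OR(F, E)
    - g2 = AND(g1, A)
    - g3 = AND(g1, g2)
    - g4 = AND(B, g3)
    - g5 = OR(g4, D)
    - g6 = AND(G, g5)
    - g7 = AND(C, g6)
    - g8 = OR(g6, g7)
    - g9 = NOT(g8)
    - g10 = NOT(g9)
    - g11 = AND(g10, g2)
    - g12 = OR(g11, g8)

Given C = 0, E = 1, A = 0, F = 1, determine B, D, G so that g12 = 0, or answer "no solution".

Check with C = 0, E = 1, A = 0, F = 1 and B=1, D=1, G=0:
g1 = OR(F, E) = OR(1, 1) = 1
g2 = AND(g1, A) = AND(1, 0) = 0
g3 = AND(g1, g2) = AND(1, 0) = 0
g4 = AND(B, g3) = AND(1, 0) = 0
g5 = OR(g4, D) = OR(0, 1) = 1
g6 = AND(G, g5) = AND(0, 1) = 0
g7 = AND(C, g6) = AND(0, 0) = 0
g8 = OR(g6, g7) = OR(0, 0) = 0
g9 = NOT(g8) = NOT 0 = 1
g10 = NOT(g9) = NOT 1 = 0
g11 = AND(g10, g2) = AND(0, 0) = 0
g12 = OR(g11, g8) = OR(0, 0) = 0
So g12 = 0.

B=1, D=1, G=0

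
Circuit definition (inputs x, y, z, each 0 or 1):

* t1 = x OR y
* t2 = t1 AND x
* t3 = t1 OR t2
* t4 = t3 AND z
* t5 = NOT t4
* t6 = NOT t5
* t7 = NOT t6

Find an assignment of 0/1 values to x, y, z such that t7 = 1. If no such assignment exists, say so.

x=0 y=1 z=0

t7 = NOT t6 must be 1, so t6 = 0.
Check with x=0 y=1 z=0:
t1 = x OR y = 0 OR 1 = 1
t2 = t1 AND x = 1 AND 0 = 0
t3 = t1 OR t2 = 1 OR 0 = 1
t4 = t3 AND z = 1 AND 0 = 0
t5 = NOT t4 = NOT 0 = 1
t6 = NOT t5 = NOT 1 = 0
t7 = NOT t6 = NOT 0 = 1
So t7 = 1 as required.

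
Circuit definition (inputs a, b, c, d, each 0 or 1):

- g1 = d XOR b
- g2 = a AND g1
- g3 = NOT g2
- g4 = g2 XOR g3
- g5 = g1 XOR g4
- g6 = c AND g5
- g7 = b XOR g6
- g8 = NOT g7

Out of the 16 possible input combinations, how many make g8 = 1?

8

g8 = NOT g7 must be 1, so g7 = 0.
g7 = b XOR g6 must be 0, so b and g6 are equal.
Enumerating the 16 input combinations, 8 give g8 = 1 and 8 give g8 = 0.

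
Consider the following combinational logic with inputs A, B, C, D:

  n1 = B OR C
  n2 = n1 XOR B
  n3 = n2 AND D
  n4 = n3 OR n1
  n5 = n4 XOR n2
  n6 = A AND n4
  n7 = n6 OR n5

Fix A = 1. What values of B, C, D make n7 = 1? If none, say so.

n7 = n6 OR n5 must be 1, so at least one of n6, n5 is 1.
Check with A = 1 and B=1, C=0, D=0:
n1 = B OR C = 1 OR 0 = 1
n2 = n1 XOR B = 1 XOR 1 = 0
n3 = n2 AND D = 0 AND 0 = 0
n4 = n3 OR n1 = 0 OR 1 = 1
n5 = n4 XOR n2 = 1 XOR 0 = 1
n6 = A AND n4 = 1 AND 1 = 1
n7 = n6 OR n5 = 1 OR 1 = 1
So n7 = 1.

B=1, C=0, D=0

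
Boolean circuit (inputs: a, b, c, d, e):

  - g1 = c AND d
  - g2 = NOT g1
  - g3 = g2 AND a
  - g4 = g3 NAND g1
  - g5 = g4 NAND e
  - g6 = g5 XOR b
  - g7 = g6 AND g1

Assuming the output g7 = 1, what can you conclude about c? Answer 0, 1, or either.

g7 = g6 AND g1 must be 1, so both g6 = 1 and g1 = 1.
Every assignment with g7 = 1 has c = 1; there are 4 such assignment(s).
  a=0, b=0, c=1, d=1, e=0
  a=0, b=1, c=1, d=1, e=1
  a=1, b=0, c=1, d=1, e=0
  a=1, b=1, c=1, d=1, e=1

1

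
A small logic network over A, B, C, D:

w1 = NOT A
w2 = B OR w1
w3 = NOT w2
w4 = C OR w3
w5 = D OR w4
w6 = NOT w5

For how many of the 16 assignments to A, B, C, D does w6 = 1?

3

w6 = NOT w5 must be 1, so w5 = 0.
w5 = D OR w4 must be 0, so both D = 0 and w4 = 0.
Enumerating the 16 input combinations, 3 give w6 = 1 and 13 give w6 = 0.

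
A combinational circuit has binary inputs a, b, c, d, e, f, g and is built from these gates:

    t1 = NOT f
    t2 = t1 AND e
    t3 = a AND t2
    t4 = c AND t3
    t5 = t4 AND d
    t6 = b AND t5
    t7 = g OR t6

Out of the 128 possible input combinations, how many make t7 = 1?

65

t7 = g OR t6 must be 1, so at least one of g, t6 is 1.
Enumerating the 128 input combinations, 65 give t7 = 1 and 63 give t7 = 0.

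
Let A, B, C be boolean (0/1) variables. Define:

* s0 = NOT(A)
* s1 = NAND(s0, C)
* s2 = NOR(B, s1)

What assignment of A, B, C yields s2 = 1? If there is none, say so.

s2 = NOR(B, s1) must be 1, so both B = 0 and s1 = 0.
s1 = NAND(s0, C) must be 0, so both s0 = 1 and C = 1.
s0 = NOT(A) must be 1, so A = 0.
Check with A=0, B=0, C=1:
s0 = NOT(A) = NOT 0 = 1
s1 = NAND(s0, C) = NAND(1, 1) = 0
s2 = NOR(B, s1) = NOR(0, 0) = 1
So s2 = 1 as required.

A=0, B=0, C=1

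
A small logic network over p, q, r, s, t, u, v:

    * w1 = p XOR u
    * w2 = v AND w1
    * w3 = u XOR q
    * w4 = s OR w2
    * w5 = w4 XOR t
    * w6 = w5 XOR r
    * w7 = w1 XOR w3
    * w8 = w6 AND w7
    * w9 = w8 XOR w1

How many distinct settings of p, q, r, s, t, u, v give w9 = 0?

64

w9 = w8 XOR w1 must be 0, so w8 and w1 are equal.
Enumerating the 128 input combinations, 64 give w9 = 0 and 64 give w9 = 1.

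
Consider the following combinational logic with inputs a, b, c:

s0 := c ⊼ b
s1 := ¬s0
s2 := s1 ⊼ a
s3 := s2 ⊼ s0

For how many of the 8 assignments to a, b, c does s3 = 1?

s3 = s2 ⊼ s0 must be 1, so at least one of s2, s0 is 0.
Enumerating the 8 input combinations, 2 give s3 = 1 and 6 give s3 = 0.

2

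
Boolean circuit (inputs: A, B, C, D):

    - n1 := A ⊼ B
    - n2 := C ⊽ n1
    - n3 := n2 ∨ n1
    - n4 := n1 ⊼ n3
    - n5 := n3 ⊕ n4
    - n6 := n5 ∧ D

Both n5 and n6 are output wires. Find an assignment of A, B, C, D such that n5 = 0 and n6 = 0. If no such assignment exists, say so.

A=1, B=1, C=0, D=1

Check with A=1, B=1, C=0, D=1:
n1 = A ⊼ B = 1 ⊼ 1 = 0
n2 = C ⊽ n1 = 0 ⊽ 0 = 1
n3 = n2 ∨ n1 = 1 ∨ 0 = 1
n4 = n1 ⊼ n3 = 0 ⊼ 1 = 1
n5 = n3 ⊕ n4 = 1 ⊕ 1 = 0
n6 = n5 ∧ D = 0 ∧ 1 = 0
So n5 = 0 and n6 = 0.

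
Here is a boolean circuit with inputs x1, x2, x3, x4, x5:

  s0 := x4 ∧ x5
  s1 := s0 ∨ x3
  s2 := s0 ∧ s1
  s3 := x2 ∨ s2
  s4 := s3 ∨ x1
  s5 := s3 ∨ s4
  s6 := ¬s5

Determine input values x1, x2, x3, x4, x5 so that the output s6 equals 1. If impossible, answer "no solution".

x1=0, x2=0, x3=1, x4=0, x5=1

s6 = ¬s5 must be 1, so s5 = 0.
Check with x1=0, x2=0, x3=1, x4=0, x5=1:
s0 = x4 ∧ x5 = 0 ∧ 1 = 0
s1 = s0 ∨ x3 = 0 ∨ 1 = 1
s2 = s0 ∧ s1 = 0 ∧ 1 = 0
s3 = x2 ∨ s2 = 0 ∨ 0 = 0
s4 = s3 ∨ x1 = 0 ∨ 0 = 0
s5 = s3 ∨ s4 = 0 ∨ 0 = 0
s6 = ¬s5 = ¬0 = 1
So s6 = 1 as required.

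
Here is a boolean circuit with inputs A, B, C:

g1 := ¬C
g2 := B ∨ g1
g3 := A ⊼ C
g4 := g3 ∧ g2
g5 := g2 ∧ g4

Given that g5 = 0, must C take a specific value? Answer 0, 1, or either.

g5 = g2 ∧ g4 must be 0, so at least one of g2, g4 is 0.
Every assignment with g5 = 0 has C = 1; there are 3 such assignment(s).
  A=0, B=0, C=1
  A=1, B=0, C=1
  A=1, B=1, C=1

1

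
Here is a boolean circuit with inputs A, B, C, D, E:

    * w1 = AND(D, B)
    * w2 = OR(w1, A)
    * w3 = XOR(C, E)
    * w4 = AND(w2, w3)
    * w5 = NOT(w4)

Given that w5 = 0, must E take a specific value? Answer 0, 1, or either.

Both values of E occur among assignments with w5 = 0:
  E=0: A=0, B=1, C=1, D=1, E=0
  E=1: A=0, B=1, C=0, D=1, E=1

either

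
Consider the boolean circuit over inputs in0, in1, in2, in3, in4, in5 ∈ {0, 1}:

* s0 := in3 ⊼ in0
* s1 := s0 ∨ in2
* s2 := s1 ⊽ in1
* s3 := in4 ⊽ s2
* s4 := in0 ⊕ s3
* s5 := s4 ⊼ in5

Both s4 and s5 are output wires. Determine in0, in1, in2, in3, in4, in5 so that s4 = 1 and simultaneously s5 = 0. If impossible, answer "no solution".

in0=0, in1=0, in2=0, in3=1, in4=0, in5=1

Check with in0=0, in1=0, in2=0, in3=1, in4=0, in5=1:
s0 = in3 ⊼ in0 = 1 ⊼ 0 = 1
s1 = s0 ∨ in2 = 1 ∨ 0 = 1
s2 = s1 ⊽ in1 = 1 ⊽ 0 = 0
s3 = in4 ⊽ s2 = 0 ⊽ 0 = 1
s4 = in0 ⊕ s3 = 0 ⊕ 1 = 1
s5 = s4 ⊼ in5 = 1 ⊼ 1 = 0
So s4 = 1 and s5 = 0.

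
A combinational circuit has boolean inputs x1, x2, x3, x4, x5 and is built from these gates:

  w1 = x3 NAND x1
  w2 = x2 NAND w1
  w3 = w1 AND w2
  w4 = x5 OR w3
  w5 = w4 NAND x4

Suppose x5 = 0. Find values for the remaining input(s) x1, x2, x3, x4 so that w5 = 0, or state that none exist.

w5 = w4 NAND x4 must be 0, so both w4 = 1 and x4 = 1.
Check with x5 = 0 and x1=0, x2=0, x3=1, x4=1:
w1 = x3 NAND x1 = 1 NAND 0 = 1
w2 = x2 NAND w1 = 0 NAND 1 = 1
w3 = w1 AND w2 = 1 AND 1 = 1
w4 = x5 OR w3 = 0 OR 1 = 1
w5 = w4 NAND x4 = 1 NAND 1 = 0
So w5 = 0.

x1=0, x2=0, x3=1, x4=1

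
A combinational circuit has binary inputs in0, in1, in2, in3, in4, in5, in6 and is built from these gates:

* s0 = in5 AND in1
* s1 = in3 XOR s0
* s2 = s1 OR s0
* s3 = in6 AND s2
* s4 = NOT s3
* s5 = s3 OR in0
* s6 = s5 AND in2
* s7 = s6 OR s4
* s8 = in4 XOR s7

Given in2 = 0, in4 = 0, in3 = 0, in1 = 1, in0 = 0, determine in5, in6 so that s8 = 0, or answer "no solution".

s8 = in4 XOR s7 must be 0, so in4 and s7 are equal.
Check with in2 = 0, in4 = 0, in3 = 0, in1 = 1, in0 = 0 and in5=1, in6=1:
s0 = in5 AND in1 = 1 AND 1 = 1
s1 = in3 XOR s0 = 0 XOR 1 = 1
s2 = s1 OR s0 = 1 OR 1 = 1
s3 = in6 AND s2 = 1 AND 1 = 1
s4 = NOT s3 = NOT 1 = 0
s5 = s3 OR in0 = 1 OR 0 = 1
s6 = s5 AND in2 = 1 AND 0 = 0
s7 = s6 OR s4 = 0 OR 0 = 0
s8 = in4 XOR s7 = 0 XOR 0 = 0
So s8 = 0.

in5=1, in6=1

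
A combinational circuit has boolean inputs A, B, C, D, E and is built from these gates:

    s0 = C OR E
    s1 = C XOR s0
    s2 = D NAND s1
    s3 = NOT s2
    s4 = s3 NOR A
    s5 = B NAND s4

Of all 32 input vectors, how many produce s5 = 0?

7

s5 = B NAND s4 must be 0, so both B = 1 and s4 = 1.
s4 = s3 NOR A must be 1, so both s3 = 0 and A = 0.
Enumerating the 32 input combinations, 7 give s5 = 0 and 25 give s5 = 1.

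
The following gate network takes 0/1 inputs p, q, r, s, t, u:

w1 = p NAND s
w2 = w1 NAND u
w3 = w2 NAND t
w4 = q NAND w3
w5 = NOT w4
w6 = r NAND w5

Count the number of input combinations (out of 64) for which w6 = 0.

w6 = r NAND w5 must be 0, so both r = 1 and w5 = 1.
w5 = NOT w4 must be 1, so w4 = 0.
Enumerating the 64 input combinations, 11 give w6 = 0 and 53 give w6 = 1.

11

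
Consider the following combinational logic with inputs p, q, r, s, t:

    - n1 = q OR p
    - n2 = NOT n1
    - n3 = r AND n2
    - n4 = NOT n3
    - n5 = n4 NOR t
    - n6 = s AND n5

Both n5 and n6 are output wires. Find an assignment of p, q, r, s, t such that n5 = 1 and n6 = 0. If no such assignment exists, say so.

Check with p=0, q=0, r=1, s=0, t=0:
n1 = q OR p = 0 OR 0 = 0
n2 = NOT n1 = NOT 0 = 1
n3 = r AND n2 = 1 AND 1 = 1
n4 = NOT n3 = NOT 1 = 0
n5 = n4 NOR t = 0 NOR 0 = 1
n6 = s AND n5 = 0 AND 1 = 0
So n5 = 1 and n6 = 0.

p=0, q=0, r=1, s=0, t=0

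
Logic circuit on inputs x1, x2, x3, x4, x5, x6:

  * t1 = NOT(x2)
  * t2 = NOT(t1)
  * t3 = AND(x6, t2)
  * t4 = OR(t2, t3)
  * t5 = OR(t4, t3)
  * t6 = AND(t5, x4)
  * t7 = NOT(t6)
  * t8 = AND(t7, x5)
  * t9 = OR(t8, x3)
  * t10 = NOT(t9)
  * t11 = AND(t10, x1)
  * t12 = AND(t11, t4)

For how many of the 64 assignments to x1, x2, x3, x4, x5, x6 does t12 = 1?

6

t12 = AND(t11, t4) must be 1, so both t11 = 1 and t4 = 1.
Satisfying assignments:
  x1=1, x2=1, x3=0, x4=0, x5=0, x6=0
  x1=1, x2=1, x3=0, x4=0, x5=0, x6=1
  x1=1, x2=1, x3=0, x4=1, x5=0, x6=0
  x1=1, x2=1, x3=0, x4=1, x5=0, x6=1
  x1=1, x2=1, x3=0, x4=1, x5=1, x6=0
  x1=1, x2=1, x3=0, x4=1, x5=1, x6=1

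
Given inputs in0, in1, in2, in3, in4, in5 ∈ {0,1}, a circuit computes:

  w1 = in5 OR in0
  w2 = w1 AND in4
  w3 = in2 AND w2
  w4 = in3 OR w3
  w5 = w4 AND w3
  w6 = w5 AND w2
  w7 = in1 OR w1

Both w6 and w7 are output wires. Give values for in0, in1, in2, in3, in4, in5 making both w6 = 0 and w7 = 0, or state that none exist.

Check with in0=0, in1=0, in2=1, in3=1, in4=1, in5=0:
w1 = in5 OR in0 = 0 OR 0 = 0
w2 = w1 AND in4 = 0 AND 1 = 0
w3 = in2 AND w2 = 1 AND 0 = 0
w4 = in3 OR w3 = 1 OR 0 = 1
w5 = w4 AND w3 = 1 AND 0 = 0
w6 = w5 AND w2 = 0 AND 0 = 0
w7 = in1 OR w1 = 0 OR 0 = 0
So w6 = 0 and w7 = 0.

in0=0, in1=0, in2=1, in3=1, in4=1, in5=0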